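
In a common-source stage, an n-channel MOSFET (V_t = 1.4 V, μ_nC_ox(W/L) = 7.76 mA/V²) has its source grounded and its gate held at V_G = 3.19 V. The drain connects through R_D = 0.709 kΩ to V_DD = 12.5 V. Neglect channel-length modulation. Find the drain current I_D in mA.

V_GS = V_G = 3.19 V, so V_ov = 3.19 − 1.4 = 1.79 V.
Assume saturation: I_D = ½ k_n V_ov² = 0.5 × 7.76 × 1.79² = 12.4 mA, giving V_DS = V_DD − I_D R_D = 12.5 − 12.4 × 0.709 = 3.69 V.
V_DS = 3.69 V ≥ V_ov = 1.79 V, confirming saturation.

I_D = 12.4 mA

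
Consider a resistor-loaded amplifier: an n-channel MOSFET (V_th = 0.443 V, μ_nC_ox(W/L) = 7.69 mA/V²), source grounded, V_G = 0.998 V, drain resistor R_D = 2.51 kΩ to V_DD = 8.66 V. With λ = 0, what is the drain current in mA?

V_GS = V_G = 0.998 V, so V_ov = 0.998 − 0.443 = 0.555 V.
Assume saturation: I_D = ½ k_n V_ov² = 0.5 × 7.69 × 0.555² = 1.18 mA, giving V_DS = V_DD − I_D R_D = 8.66 − 1.18 × 2.51 = 5.69 V.
V_DS = 5.69 V ≥ V_ov = 0.555 V, confirming saturation.

I_D = 1.18 mA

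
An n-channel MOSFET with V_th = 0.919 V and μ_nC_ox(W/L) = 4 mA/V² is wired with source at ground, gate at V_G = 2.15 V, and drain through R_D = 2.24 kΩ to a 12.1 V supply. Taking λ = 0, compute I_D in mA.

V_GS = V_G = 2.15 V, so V_ov = 2.15 − 0.919 = 1.23 V.
Assume saturation: I_D = ½ k_n V_ov² = 0.5 × 4 × 1.23² = 3.03 mA, giving V_DS = V_DD − I_D R_D = 12.1 − 3.03 × 2.24 = 5.31 V.
V_DS = 5.31 V ≥ V_ov = 1.23 V, confirming saturation.

I_D = 3.03 mA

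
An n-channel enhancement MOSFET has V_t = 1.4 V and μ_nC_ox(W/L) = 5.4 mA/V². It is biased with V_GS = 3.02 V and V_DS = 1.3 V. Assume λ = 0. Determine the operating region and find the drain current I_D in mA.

Triode; I_D = 6.81 mA

V_ov = V_GS − V_t = 3.02 − 1.4 = 1.62 V.
Since V_DS = 1.3 V < V_ov = 1.62 V, the device is in the triode region.
I_D = k_n [V_ov · V_DS − ½ V_DS²] = 5.4 × [1.62 × 1.3 − 0.5 × 1.3²] = 6.81 mA.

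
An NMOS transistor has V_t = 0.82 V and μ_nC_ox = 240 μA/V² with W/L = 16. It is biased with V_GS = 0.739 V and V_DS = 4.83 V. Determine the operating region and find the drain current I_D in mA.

Cutoff; I_D = 0 mA

V_GS = 0.739 V < V_t = 0.82 V, so the transistor is in cutoff.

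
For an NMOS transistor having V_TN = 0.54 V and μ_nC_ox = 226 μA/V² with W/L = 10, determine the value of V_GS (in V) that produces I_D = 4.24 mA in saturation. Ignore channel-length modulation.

V_GS = 2.48 V

k_n = μ_nC_ox · (W/L) = 2.26 mA/V².
In saturation I_D = ½ k_n (V_GS − V_TN)², so V_GS − V_TN = √(2 I_D / k_n) = √(2 × 4.24 / 2.26) = 1.94 V.
V_GS = 0.54 + 1.94 = 2.48 V.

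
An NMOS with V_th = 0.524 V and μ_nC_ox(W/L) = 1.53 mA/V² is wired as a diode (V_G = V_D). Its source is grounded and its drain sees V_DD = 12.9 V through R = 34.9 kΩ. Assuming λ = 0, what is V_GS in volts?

V_GS = 1.19 V

With gate tied to drain, V_GS = V_DS ≥ V_GS − V_th, so the device is in saturation.
KCL at the drain: ½ k_n (V_GS − V_th)² = (V_DD − V_GS)/R.
Let x = V_GS − 0.524. Then 26.7 x² + x − 12.38 = 0, giving x = 0.662 V (positive root), so V_GS = 1.19 V.
I_D = (V_DD − V_GS)/R = (12.9 − 1.19) / 34.9 = 0.336 mA.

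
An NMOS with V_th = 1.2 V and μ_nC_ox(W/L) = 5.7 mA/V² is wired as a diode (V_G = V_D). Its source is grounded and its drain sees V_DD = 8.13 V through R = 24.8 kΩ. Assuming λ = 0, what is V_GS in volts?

With gate tied to drain, V_GS = V_DS ≥ V_GS − V_th, so the device is in saturation.
KCL at the drain: ½ k_n (V_GS − V_th)² = (V_DD − V_GS)/R.
Let x = V_GS − 1.2. Then 70.7 x² + x − 6.93 = 0, giving x = 0.306 V (positive root), so V_GS = 1.51 V.
I_D = (V_DD − V_GS)/R = (8.13 − 1.51) / 24.8 = 0.267 mA.

V_GS = 1.51 V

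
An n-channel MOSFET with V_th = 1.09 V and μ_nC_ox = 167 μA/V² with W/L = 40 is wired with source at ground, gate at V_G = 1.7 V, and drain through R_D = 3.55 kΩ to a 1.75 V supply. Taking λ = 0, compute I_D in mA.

V_GS = V_G = 1.7 V, so V_ov = 1.7 − 1.09 = 0.61 V.
k_n = μ_nC_ox · (W/L) = 6.68 mA/V².
Assume saturation: I_D = ½ k_n V_ov² = 0.5 × 6.68 × 0.61² = 1.24 mA, giving V_DS = V_DD − I_D R_D = 1.75 − 1.24 × 3.55 = -2.66 V.
But -2.66 V < V_ov = 0.61 V, so the device is actually in triode.
In triode I_D = k_n[V_ov V_DS − ½ V_DS²] and I_D = (V_DD − V_DS)/R_D. Equating: 11.9 V_DS² − 15.47 V_DS + 1.75 = 0, giving V_DS = 0.125 V (the root below V_ov).
I_D = (1.75 − 0.125) / 3.55 = 0.458 mA.

I_D = 0.458 mA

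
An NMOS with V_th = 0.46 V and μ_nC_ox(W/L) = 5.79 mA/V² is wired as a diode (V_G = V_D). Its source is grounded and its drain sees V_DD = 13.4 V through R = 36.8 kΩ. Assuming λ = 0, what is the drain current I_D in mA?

I_D = 0.342 mA

With gate tied to drain, V_GS = V_DS ≥ V_GS − V_th, so the device is in saturation.
KCL at the drain: ½ k_n (V_GS − V_th)² = (V_DD − V_GS)/R.
Let x = V_GS − 0.46. Then 107 x² + x − 12.94 = 0, giving x = 0.344 V (positive root), so V_GS = 0.804 V.
I_D = (V_DD − V_GS)/R = (13.4 − 0.804) / 36.8 = 0.342 mA.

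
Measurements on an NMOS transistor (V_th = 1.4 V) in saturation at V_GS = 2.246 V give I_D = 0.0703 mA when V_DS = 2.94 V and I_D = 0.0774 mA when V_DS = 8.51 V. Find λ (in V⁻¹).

With V_GS fixed, I_D ∝ (1 + λ V_DS) in saturation, so I_D2/I_D1 = (1 + λ V_DS2)/(1 + λ V_DS1).
0.0774/0.0703 = 1.101 = (1 + 8.51 λ)/(1 + 2.94 λ).
Solving: λ (I_D1 V_DS2 − I_D2 V_DS1) = I_D2 − I_D1, so λ = (0.0774 − 0.0703) / (0.0703 × 8.51 − 0.0774 × 2.94) = 0.0071 / 0.371 = 0.0192 V⁻¹.

λ = 0.0192 V⁻¹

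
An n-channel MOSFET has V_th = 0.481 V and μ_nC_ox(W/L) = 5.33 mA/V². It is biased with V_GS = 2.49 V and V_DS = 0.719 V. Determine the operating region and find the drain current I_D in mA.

Triode; I_D = 6.32 mA

V_ov = V_GS − V_th = 2.49 − 0.481 = 2.01 V.
Since V_DS = 0.719 V < V_ov = 2.01 V, the device is in the triode region.
I_D = k_n [V_ov · V_DS − ½ V_DS²] = 5.33 × [2.01 × 0.719 − 0.5 × 0.719²] = 6.32 mA.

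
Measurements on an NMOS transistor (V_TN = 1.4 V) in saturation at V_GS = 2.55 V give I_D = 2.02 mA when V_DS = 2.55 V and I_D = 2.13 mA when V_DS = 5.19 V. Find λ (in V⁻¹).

λ = 0.0218 V⁻¹

With V_GS fixed, I_D ∝ (1 + λ V_DS) in saturation, so I_D2/I_D1 = (1 + λ V_DS2)/(1 + λ V_DS1).
2.13/2.02 = 1.054 = (1 + 5.19 λ)/(1 + 2.55 λ).
Solving: λ (I_D1 V_DS2 − I_D2 V_DS1) = I_D2 − I_D1, so λ = (2.13 − 2.02) / (2.02 × 5.19 − 2.13 × 2.55) = 0.11 / 5.05 = 0.0218 V⁻¹.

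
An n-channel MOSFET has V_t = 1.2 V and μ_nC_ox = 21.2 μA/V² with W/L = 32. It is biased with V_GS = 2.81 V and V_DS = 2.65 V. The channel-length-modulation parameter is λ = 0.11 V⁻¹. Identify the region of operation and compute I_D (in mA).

k_n = μ_nC_ox · (W/L) = 0.6784 mA/V².
V_ov = V_GS − V_t = 2.81 − 1.2 = 1.61 V.
Since V_DS = 2.65 V ≥ V_ov = 1.61 V, the device is in saturation.
I_D = ½ k_n V_ov² (1 + λ V_DS) = 0.5 × 0.6784 × 1.61² × (1 + 0.11 × 2.65) = 1.14 mA.

Saturation; I_D = 1.14 mA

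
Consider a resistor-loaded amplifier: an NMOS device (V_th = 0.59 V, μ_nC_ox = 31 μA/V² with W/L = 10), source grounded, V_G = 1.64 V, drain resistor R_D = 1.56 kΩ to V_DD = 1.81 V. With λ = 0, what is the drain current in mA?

V_GS = V_G = 1.64 V, so V_ov = 1.64 − 0.59 = 1.05 V.
k_n = μ_nC_ox · (W/L) = 0.31 mA/V².
Assume saturation: I_D = ½ k_n V_ov² = 0.5 × 0.31 × 1.05² = 0.171 mA, giving V_DS = V_DD − I_D R_D = 1.81 − 0.171 × 1.56 = 1.54 V.
V_DS = 1.54 V ≥ V_ov = 1.05 V, confirming saturation.

I_D = 0.171 mA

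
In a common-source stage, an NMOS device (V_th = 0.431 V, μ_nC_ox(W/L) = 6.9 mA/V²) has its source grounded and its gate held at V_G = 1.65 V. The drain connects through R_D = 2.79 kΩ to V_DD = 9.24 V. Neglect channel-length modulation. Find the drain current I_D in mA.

I_D = 3.15 mA

V_GS = V_G = 1.65 V, so V_ov = 1.65 − 0.431 = 1.22 V.
Assume saturation: I_D = ½ k_n V_ov² = 0.5 × 6.9 × 1.22² = 5.13 mA, giving V_DS = V_DD − I_D R_D = 9.24 − 5.13 × 2.79 = -5.06 V.
But -5.06 V < V_ov = 1.22 V, so the device is actually in triode.
In triode I_D = k_n[V_ov V_DS − ½ V_DS²] and I_D = (V_DD − V_DS)/R_D. Equating: 9.63 V_DS² − 24.47 V_DS + 9.24 = 0, giving V_DS = 0.461 V (the root below V_ov).
I_D = (9.24 − 0.461) / 2.79 = 3.15 mA.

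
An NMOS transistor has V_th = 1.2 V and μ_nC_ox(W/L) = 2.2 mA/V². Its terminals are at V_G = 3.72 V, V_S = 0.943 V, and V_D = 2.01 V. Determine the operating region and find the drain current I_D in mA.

Triode; I_D = 2.45 mA

V_GS = V_G − V_S = 3.72 − 0.943 = 2.78 V; V_DS = V_D − V_S = 2.01 − 0.943 = 1.07 V.
V_ov = V_GS − V_th = 2.78 − 1.2 = 1.58 V.
Since V_DS = 1.07 V < V_ov = 1.58 V, the device is in the triode region.
I_D = k_n [V_ov · V_DS − ½ V_DS²] = 2.2 × [1.58 × 1.07 − 0.5 × 1.07²] = 2.45 mA.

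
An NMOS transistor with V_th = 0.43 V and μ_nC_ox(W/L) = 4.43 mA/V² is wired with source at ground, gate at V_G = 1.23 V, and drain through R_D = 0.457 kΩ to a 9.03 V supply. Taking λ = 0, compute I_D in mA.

V_GS = V_G = 1.23 V, so V_ov = 1.23 − 0.43 = 0.8 V.
Assume saturation: I_D = ½ k_n V_ov² = 0.5 × 4.43 × 0.8² = 1.42 mA, giving V_DS = V_DD − I_D R_D = 9.03 − 1.42 × 0.457 = 8.38 V.
V_DS = 8.38 V ≥ V_ov = 0.8 V, confirming saturation.

I_D = 1.42 mA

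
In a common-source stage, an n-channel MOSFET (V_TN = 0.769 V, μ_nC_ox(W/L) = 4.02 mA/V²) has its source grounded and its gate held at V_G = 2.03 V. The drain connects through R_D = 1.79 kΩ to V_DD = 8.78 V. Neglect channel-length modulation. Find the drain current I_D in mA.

V_GS = V_G = 2.03 V, so V_ov = 2.03 − 0.769 = 1.26 V.
Assume saturation: I_D = ½ k_n V_ov² = 0.5 × 4.02 × 1.26² = 3.2 mA, giving V_DS = V_DD − I_D R_D = 8.78 − 3.2 × 1.79 = 3.06 V.
V_DS = 3.06 V ≥ V_ov = 1.26 V, confirming saturation.

I_D = 3.20 mA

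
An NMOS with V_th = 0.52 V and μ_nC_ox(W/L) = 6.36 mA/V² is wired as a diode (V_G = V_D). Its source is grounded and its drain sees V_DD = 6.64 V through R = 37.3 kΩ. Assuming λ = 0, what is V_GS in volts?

V_GS = 0.743 V

With gate tied to drain, V_GS = V_DS ≥ V_GS − V_th, so the device is in saturation.
KCL at the drain: ½ k_n (V_GS − V_th)² = (V_DD − V_GS)/R.
Let x = V_GS − 0.52. Then 119 x² + x − 6.12 = 0, giving x = 0.223 V (positive root), so V_GS = 0.743 V.
I_D = (V_DD − V_GS)/R = (6.64 − 0.743) / 37.3 = 0.158 mA.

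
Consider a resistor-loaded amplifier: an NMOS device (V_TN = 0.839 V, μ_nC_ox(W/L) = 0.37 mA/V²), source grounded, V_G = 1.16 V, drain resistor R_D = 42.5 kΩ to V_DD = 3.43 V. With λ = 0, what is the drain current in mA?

I_D = 0.0191 mA

V_GS = V_G = 1.16 V, so V_ov = 1.16 − 0.839 = 0.321 V.
Assume saturation: I_D = ½ k_n V_ov² = 0.5 × 0.37 × 0.321² = 0.0191 mA, giving V_DS = V_DD − I_D R_D = 3.43 − 0.0191 × 42.5 = 2.62 V.
V_DS = 2.62 V ≥ V_ov = 0.321 V, confirming saturation.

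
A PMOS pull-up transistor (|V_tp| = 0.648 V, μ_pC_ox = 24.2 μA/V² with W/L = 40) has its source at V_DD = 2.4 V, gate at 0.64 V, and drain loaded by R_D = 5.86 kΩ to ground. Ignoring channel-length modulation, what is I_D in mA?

I_D = 0.344 mA

V_SG = V_DD − V_G = 2.4 − 0.64 = 1.76 V, so V_ov = 1.76 − 0.648 = 1.11 V.
k_p = μ_pC_ox · (W/L) = 0.968 mA/V².
Assume saturation: I_D = ½ k_p V_ov² = 0.5 × 0.968 × 1.11² = 0.598 mA, giving V_SD = V_DD − I_D R_D = 2.4 − 0.598 × 5.86 = -1.11 V.
But -1.11 V < V_ov = 1.11 V, so the device is actually in triode.
In triode I_D = k_p[V_ov V_SD − ½ V_SD²] and I_D = (V_DD − V_SD)/R_D. Equating: 2.84 V_SD² − 7.308 V_SD + 2.4 = 0, giving V_SD = 0.386 V (the root below V_ov).
I_D = (2.4 − 0.386) / 5.86 = 0.344 mA.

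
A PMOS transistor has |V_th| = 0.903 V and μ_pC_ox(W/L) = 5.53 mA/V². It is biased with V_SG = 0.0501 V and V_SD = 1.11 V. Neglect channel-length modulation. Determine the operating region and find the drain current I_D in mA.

V_SG = 0.0501 V < |V_th| = 0.903 V, so the transistor is in cutoff.

Cutoff; I_D = 0 mA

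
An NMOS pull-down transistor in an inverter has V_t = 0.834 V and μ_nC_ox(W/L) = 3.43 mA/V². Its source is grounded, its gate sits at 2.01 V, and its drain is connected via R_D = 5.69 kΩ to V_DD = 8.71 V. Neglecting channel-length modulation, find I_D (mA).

I_D = 1.45 mA

V_GS = V_G = 2.01 V, so V_ov = 2.01 − 0.834 = 1.18 V.
Assume saturation: I_D = ½ k_n V_ov² = 0.5 × 3.43 × 1.18² = 2.37 mA, giving V_DS = V_DD − I_D R_D = 8.71 − 2.37 × 5.69 = -4.79 V.
But -4.79 V < V_ov = 1.18 V, so the device is actually in triode.
In triode I_D = k_n[V_ov V_DS − ½ V_DS²] and I_D = (V_DD − V_DS)/R_D. Equating: 9.76 V_DS² − 23.95 V_DS + 8.71 = 0, giving V_DS = 0.444 V (the root below V_ov).
I_D = (8.71 − 0.444) / 5.69 = 1.45 mA.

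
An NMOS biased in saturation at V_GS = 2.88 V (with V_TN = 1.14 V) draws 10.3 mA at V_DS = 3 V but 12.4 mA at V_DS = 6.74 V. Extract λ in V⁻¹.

With V_GS fixed, I_D ∝ (1 + λ V_DS) in saturation, so I_D2/I_D1 = (1 + λ V_DS2)/(1 + λ V_DS1).
12.4/10.3 = 1.204 = (1 + 6.74 λ)/(1 + 3 λ).
Solving: λ (I_D1 V_DS2 − I_D2 V_DS1) = I_D2 − I_D1, so λ = (12.4 − 10.3) / (10.3 × 6.74 − 12.4 × 3) = 2.1 / 32.2 = 0.0652 V⁻¹.

λ = 0.0652 V⁻¹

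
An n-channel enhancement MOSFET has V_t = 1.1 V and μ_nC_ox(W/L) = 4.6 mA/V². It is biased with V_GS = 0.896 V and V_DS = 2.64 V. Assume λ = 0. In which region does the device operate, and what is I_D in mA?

V_GS = 0.896 V < V_t = 1.1 V, so the transistor is in cutoff.

Cutoff; I_D = 0 mA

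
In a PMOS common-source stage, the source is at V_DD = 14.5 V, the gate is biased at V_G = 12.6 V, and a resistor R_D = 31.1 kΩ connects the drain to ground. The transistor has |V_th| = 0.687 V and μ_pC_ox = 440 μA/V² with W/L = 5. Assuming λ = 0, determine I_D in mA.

I_D = 0.460 mA

V_SG = V_DD − V_G = 14.5 − 12.6 = 1.9 V, so V_ov = 1.9 − 0.687 = 1.21 V.
k_p = μ_pC_ox · (W/L) = 2.2 mA/V².
Assume saturation: I_D = ½ k_p V_ov² = 0.5 × 2.2 × 1.21² = 1.62 mA, giving V_SD = V_DD − I_D R_D = 14.5 − 1.62 × 31.1 = -35.8 V.
But -35.8 V < V_ov = 1.21 V, so the device is actually in triode.
In triode I_D = k_p[V_ov V_SD − ½ V_SD²] and I_D = (V_DD − V_SD)/R_D. Equating: 34.2 V_SD² − 83.99 V_SD + 14.5 = 0, giving V_SD = 0.187 V (the root below V_ov).
I_D = (14.5 − 0.187) / 31.1 = 0.46 mA.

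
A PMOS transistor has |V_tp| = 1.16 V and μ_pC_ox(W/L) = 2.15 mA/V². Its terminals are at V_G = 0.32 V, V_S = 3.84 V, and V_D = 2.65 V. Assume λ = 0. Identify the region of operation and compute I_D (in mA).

V_SG = V_S − V_G = 3.84 − 0.32 = 3.52 V; V_SD = V_S − V_D = 3.84 − 2.65 = 1.19 V.
V_ov = V_SG − |V_tp| = 3.52 − 1.16 = 2.36 V.
Since V_SD = 1.19 V < V_ov = 2.36 V, the device is in the triode region.
I_D = k_p [V_ov · V_SD − ½ V_SD²] = 2.15 × [2.36 × 1.19 − 0.5 × 1.19²] = 4.52 mA.

Triode; I_D = 4.52 mA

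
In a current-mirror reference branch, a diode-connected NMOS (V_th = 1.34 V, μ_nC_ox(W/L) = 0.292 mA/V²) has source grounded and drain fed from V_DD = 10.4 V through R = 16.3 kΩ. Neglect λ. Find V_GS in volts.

V_GS = 3.09 V

With gate tied to drain, V_GS = V_DS ≥ V_GS − V_th, so the device is in saturation.
KCL at the drain: ½ k_n (V_GS − V_th)² = (V_DD − V_GS)/R.
Let x = V_GS − 1.34. Then 2.38 x² + x − 9.06 = 0, giving x = 1.75 V (positive root), so V_GS = 3.09 V.
I_D = (V_DD − V_GS)/R = (10.4 − 3.09) / 16.3 = 0.448 mA.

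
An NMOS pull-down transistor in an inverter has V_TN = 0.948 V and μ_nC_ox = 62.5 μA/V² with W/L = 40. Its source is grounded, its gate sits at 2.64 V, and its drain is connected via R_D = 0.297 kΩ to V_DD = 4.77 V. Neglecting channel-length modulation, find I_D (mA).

I_D = 3.58 mA

V_GS = V_G = 2.64 V, so V_ov = 2.64 − 0.948 = 1.69 V.
k_n = μ_nC_ox · (W/L) = 2.5 mA/V².
Assume saturation: I_D = ½ k_n V_ov² = 0.5 × 2.5 × 1.69² = 3.58 mA, giving V_DS = V_DD − I_D R_D = 4.77 − 3.58 × 0.297 = 3.71 V.
V_DS = 3.71 V ≥ V_ov = 1.69 V, confirming saturation.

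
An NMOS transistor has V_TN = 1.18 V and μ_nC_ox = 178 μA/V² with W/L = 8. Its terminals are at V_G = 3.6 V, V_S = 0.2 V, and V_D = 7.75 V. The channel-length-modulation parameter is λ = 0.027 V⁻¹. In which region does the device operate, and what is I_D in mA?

Saturation; I_D = 4.22 mA

V_GS = V_G − V_S = 3.6 − 0.2 = 3.4 V; V_DS = V_D − V_S = 7.75 − 0.2 = 7.55 V.
k_n = μ_nC_ox · (W/L) = 1.424 mA/V².
V_ov = V_GS − V_TN = 3.4 − 1.18 = 2.22 V.
Since V_DS = 7.55 V ≥ V_ov = 2.22 V, the device is in saturation.
I_D = ½ k_n V_ov² (1 + λ V_DS) = 0.5 × 1.424 × 2.22² × (1 + 0.027 × 7.55) = 4.22 mA.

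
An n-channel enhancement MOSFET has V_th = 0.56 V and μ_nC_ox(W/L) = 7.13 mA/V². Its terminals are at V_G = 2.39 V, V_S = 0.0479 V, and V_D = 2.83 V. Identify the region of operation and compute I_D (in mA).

Saturation; I_D = 11.3 mA

V_GS = V_G − V_S = 2.39 − 0.0479 = 2.34 V; V_DS = V_D − V_S = 2.83 − 0.0479 = 2.78 V.
V_ov = V_GS − V_th = 2.34 − 0.56 = 1.78 V.
Since V_DS = 2.78 V ≥ V_ov = 1.78 V, the device is in saturation.
I_D = ½ k_n V_ov² = 0.5 × 7.13 × 1.78² = 11.3 mA.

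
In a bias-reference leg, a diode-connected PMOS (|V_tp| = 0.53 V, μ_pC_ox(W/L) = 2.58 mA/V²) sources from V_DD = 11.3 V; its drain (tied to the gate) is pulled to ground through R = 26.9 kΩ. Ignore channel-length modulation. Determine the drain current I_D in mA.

With gate tied to drain, V_SG = V_SD ≥ V_SG − |V_tp|, so the device is in saturation.
KCL at the drain: ½ k_p (V_SG − |V_tp|)² = (V_DD − V_SG)/R.
Let x = V_SG − 0.53. Then 34.7 x² + x − 10.77 = 0, giving x = 0.543 V (positive root), so V_SG = 1.07 V.
I_D = (V_DD − V_SG)/R = (11.3 − 1.07) / 26.9 = 0.38 mA.

I_D = 0.380 mA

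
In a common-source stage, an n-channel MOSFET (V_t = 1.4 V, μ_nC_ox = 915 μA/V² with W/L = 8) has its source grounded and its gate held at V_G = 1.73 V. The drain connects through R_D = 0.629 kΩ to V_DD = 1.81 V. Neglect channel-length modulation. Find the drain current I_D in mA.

V_GS = V_G = 1.73 V, so V_ov = 1.73 − 1.4 = 0.33 V.
k_n = μ_nC_ox · (W/L) = 7.32 mA/V².
Assume saturation: I_D = ½ k_n V_ov² = 0.5 × 7.32 × 0.33² = 0.399 mA, giving V_DS = V_DD − I_D R_D = 1.81 − 0.399 × 0.629 = 1.56 V.
V_DS = 1.56 V ≥ V_ov = 0.33 V, confirming saturation.

I_D = 0.399 mA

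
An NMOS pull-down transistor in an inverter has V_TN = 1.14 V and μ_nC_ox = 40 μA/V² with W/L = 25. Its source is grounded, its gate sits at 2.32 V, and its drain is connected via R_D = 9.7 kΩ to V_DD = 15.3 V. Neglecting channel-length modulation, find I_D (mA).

I_D = 0.696 mA

V_GS = V_G = 2.32 V, so V_ov = 2.32 − 1.14 = 1.18 V.
k_n = μ_nC_ox · (W/L) = 1 mA/V².
Assume saturation: I_D = ½ k_n V_ov² = 0.5 × 1 × 1.18² = 0.696 mA, giving V_DS = V_DD − I_D R_D = 15.3 − 0.696 × 9.7 = 8.55 V.
V_DS = 8.55 V ≥ V_ov = 1.18 V, confirming saturation.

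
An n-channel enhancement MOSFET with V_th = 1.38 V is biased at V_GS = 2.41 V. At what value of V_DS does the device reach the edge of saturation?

The boundary between triode and saturation is V_DS = V_GS − V_th = V_ov.
V_ov = 2.41 − 1.38 = 1.03 V.

V_DS,sat = 1.03 V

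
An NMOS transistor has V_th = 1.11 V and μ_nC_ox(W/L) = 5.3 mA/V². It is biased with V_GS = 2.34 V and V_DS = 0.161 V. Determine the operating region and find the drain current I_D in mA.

V_ov = V_GS − V_th = 2.34 − 1.11 = 1.23 V.
Since V_DS = 0.161 V < V_ov = 1.23 V, the device is in the triode region.
I_D = k_n [V_ov · V_DS − ½ V_DS²] = 5.3 × [1.23 × 0.161 − 0.5 × 0.161²] = 0.981 mA.

Triode; I_D = 0.981 mA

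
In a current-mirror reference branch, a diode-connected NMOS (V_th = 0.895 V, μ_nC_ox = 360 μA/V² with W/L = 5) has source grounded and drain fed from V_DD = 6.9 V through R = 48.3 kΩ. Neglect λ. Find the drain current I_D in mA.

I_D = 0.117 mA

With gate tied to drain, V_GS = V_DS ≥ V_GS − V_th, so the device is in saturation.
k_n = μ_nC_ox · (W/L) = 1.8 mA/V².
KCL at the drain: ½ k_n (V_GS − V_th)² = (V_DD − V_GS)/R.
Let x = V_GS − 0.895. Then 43.5 x² + x − 6.005 = 0, giving x = 0.36 V (positive root), so V_GS = 1.26 V.
I_D = (V_DD − V_GS)/R = (6.9 − 1.26) / 48.3 = 0.117 mA.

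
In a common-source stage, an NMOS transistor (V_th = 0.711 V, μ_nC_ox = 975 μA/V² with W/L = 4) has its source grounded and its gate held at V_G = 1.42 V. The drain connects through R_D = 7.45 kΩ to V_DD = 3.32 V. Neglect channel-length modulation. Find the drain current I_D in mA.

V_GS = V_G = 1.42 V, so V_ov = 1.42 − 0.711 = 0.709 V.
k_n = μ_nC_ox · (W/L) = 3.9 mA/V².
Assume saturation: I_D = ½ k_n V_ov² = 0.5 × 3.9 × 0.709² = 0.98 mA, giving V_DS = V_DD − I_D R_D = 3.32 − 0.98 × 7.45 = -3.98 V.
But -3.98 V < V_ov = 0.709 V, so the device is actually in triode.
In triode I_D = k_n[V_ov V_DS − ½ V_DS²] and I_D = (V_DD − V_DS)/R_D. Equating: 14.5 V_DS² − 21.6 V_DS + 3.32 = 0, giving V_DS = 0.174 V (the root below V_ov).
I_D = (3.32 − 0.174) / 7.45 = 0.422 mA.

I_D = 0.422 mA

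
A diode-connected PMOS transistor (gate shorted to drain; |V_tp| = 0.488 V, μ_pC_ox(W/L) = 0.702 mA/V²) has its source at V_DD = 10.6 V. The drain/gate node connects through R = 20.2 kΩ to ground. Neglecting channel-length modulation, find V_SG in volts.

With gate tied to drain, V_SG = V_SD ≥ V_SG − |V_tp|, so the device is in saturation.
KCL at the drain: ½ k_p (V_SG − |V_tp|)² = (V_DD − V_SG)/R.
Let x = V_SG − 0.488. Then 7.09 x² + x − 10.11 = 0, giving x = 1.13 V (positive root), so V_SG = 1.61 V.
I_D = (V_DD − V_SG)/R = (10.6 − 1.61) / 20.2 = 0.445 mA.

V_SG = 1.61 V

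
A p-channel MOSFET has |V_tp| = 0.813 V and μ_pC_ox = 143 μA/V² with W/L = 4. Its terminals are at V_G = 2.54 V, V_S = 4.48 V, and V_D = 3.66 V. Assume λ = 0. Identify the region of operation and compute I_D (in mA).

V_SG = V_S − V_G = 4.48 − 2.54 = 1.94 V; V_SD = V_S − V_D = 4.48 − 3.66 = 0.82 V.
k_p = μ_pC_ox · (W/L) = 0.572 mA/V².
V_ov = V_SG − |V_tp| = 1.94 − 0.813 = 1.13 V.
Since V_SD = 0.82 V < V_ov = 1.13 V, the device is in the triode region.
I_D = k_p [V_ov · V_SD − ½ V_SD²] = 0.572 × [1.13 × 0.82 − 0.5 × 0.82²] = 0.336 mA.

Triode; I_D = 0.336 mA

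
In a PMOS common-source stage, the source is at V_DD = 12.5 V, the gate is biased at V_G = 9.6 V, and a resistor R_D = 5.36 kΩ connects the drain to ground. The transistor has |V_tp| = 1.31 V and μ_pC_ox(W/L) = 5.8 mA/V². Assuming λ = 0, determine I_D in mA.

I_D = 2.28 mA

V_SG = V_DD − V_G = 12.5 − 9.6 = 2.9 V, so V_ov = 2.9 − 1.31 = 1.59 V.
Assume saturation: I_D = ½ k_p V_ov² = 0.5 × 5.8 × 1.59² = 7.33 mA, giving V_SD = V_DD − I_D R_D = 12.5 − 7.33 × 5.36 = -26.8 V.
But -26.8 V < V_ov = 1.59 V, so the device is actually in triode.
In triode I_D = k_p[V_ov V_SD − ½ V_SD²] and I_D = (V_DD − V_SD)/R_D. Equating: 15.5 V_SD² − 50.43 V_SD + 12.5 = 0, giving V_SD = 0.27 V (the root below V_ov).
I_D = (12.5 − 0.27) / 5.36 = 2.28 mA.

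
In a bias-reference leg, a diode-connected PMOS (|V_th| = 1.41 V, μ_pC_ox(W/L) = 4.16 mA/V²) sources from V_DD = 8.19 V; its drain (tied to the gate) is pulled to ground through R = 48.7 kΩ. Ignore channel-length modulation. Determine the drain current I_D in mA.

With gate tied to drain, V_SG = V_SD ≥ V_SG − |V_th|, so the device is in saturation.
KCL at the drain: ½ k_p (V_SG − |V_th|)² = (V_DD − V_SG)/R.
Let x = V_SG − 1.41. Then 101 x² + x − 6.78 = 0, giving x = 0.254 V (positive root), so V_SG = 1.66 V.
I_D = (V_DD − V_SG)/R = (8.19 − 1.66) / 48.7 = 0.134 mA.

I_D = 0.134 mA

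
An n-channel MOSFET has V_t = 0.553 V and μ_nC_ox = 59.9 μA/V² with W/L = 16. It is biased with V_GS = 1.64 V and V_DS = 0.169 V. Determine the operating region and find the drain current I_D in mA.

k_n = μ_nC_ox · (W/L) = 0.9584 mA/V².
V_ov = V_GS − V_t = 1.64 − 0.553 = 1.09 V.
Since V_DS = 0.169 V < V_ov = 1.09 V, the device is in the triode region.
I_D = k_n [V_ov · V_DS − ½ V_DS²] = 0.9584 × [1.09 × 0.169 − 0.5 × 0.169²] = 0.162 mA.

Triode; I_D = 0.162 mA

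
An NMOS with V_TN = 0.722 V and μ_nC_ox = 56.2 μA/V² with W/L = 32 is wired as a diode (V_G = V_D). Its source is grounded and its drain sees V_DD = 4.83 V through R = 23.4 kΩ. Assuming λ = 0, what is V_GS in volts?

V_GS = 1.14 V

With gate tied to drain, V_GS = V_DS ≥ V_GS − V_TN, so the device is in saturation.
k_n = μ_nC_ox · (W/L) = 1.798 mA/V².
KCL at the drain: ½ k_n (V_GS − V_TN)² = (V_DD − V_GS)/R.
Let x = V_GS − 0.722. Then 21 x² + x − 4.108 = 0, giving x = 0.419 V (positive root), so V_GS = 1.14 V.
I_D = (V_DD − V_GS)/R = (4.83 − 1.14) / 23.4 = 0.158 mA.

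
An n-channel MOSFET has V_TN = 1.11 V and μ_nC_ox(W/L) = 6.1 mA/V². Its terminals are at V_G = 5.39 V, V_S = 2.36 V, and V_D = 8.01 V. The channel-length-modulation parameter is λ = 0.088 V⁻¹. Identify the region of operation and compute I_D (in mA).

V_GS = V_G − V_S = 5.39 − 2.36 = 3.03 V; V_DS = V_D − V_S = 8.01 − 2.36 = 5.65 V.
V_ov = V_GS − V_TN = 3.03 − 1.11 = 1.92 V.
Since V_DS = 5.65 V ≥ V_ov = 1.92 V, the device is in saturation.
I_D = ½ k_n V_ov² (1 + λ V_DS) = 0.5 × 6.1 × 1.92² × (1 + 0.088 × 5.65) = 16.8 mA.

Saturation; I_D = 16.8 mA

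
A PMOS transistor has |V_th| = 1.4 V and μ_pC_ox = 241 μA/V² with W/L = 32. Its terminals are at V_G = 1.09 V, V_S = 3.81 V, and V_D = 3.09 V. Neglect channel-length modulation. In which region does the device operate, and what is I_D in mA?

Triode; I_D = 5.33 mA

V_SG = V_S − V_G = 3.81 − 1.09 = 2.72 V; V_SD = V_S − V_D = 3.81 − 3.09 = 0.72 V.
k_p = μ_pC_ox · (W/L) = 7.712 mA/V².
V_ov = V_SG − |V_th| = 2.72 − 1.4 = 1.32 V.
Since V_SD = 0.72 V < V_ov = 1.32 V, the device is in the triode region.
I_D = k_p [V_ov · V_SD − ½ V_SD²] = 7.712 × [1.32 × 0.72 − 0.5 × 0.72²] = 5.33 mA.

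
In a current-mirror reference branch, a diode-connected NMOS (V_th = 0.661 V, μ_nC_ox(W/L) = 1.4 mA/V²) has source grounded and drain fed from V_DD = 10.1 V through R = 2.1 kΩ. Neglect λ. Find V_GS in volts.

V_GS = 2.88 V

With gate tied to drain, V_GS = V_DS ≥ V_GS − V_th, so the device is in saturation.
KCL at the drain: ½ k_n (V_GS − V_th)² = (V_DD − V_GS)/R.
Let x = V_GS − 0.661. Then 1.47 x² + x − 9.439 = 0, giving x = 2.22 V (positive root), so V_GS = 2.88 V.
I_D = (V_DD − V_GS)/R = (10.1 − 2.88) / 2.1 = 3.44 mA.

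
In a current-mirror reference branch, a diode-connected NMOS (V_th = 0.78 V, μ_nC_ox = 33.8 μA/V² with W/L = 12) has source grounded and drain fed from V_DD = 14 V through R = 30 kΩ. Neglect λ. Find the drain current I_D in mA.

I_D = 0.394 mA

With gate tied to drain, V_GS = V_DS ≥ V_GS − V_th, so the device is in saturation.
k_n = μ_nC_ox · (W/L) = 0.4056 mA/V².
KCL at the drain: ½ k_n (V_GS − V_th)² = (V_DD − V_GS)/R.
Let x = V_GS − 0.78. Then 6.08 x² + x − 13.22 = 0, giving x = 1.39 V (positive root), so V_GS = 2.17 V.
I_D = (V_DD − V_GS)/R = (14 − 2.17) / 30 = 0.394 mA.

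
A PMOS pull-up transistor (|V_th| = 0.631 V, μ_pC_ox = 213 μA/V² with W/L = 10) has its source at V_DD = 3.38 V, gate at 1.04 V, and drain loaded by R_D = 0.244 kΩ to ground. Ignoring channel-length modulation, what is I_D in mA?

V_SG = V_DD − V_G = 3.38 − 1.04 = 2.34 V, so V_ov = 2.34 − 0.631 = 1.71 V.
k_p = μ_pC_ox · (W/L) = 2.13 mA/V².
Assume saturation: I_D = ½ k_p V_ov² = 0.5 × 2.13 × 1.71² = 3.11 mA, giving V_SD = V_DD − I_D R_D = 3.38 − 3.11 × 0.244 = 2.62 V.
V_SD = 2.62 V ≥ V_ov = 1.71 V, confirming saturation.

I_D = 3.11 mA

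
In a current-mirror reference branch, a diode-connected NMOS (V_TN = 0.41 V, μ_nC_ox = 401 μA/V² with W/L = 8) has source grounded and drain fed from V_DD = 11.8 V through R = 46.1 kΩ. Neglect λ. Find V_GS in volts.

With gate tied to drain, V_GS = V_DS ≥ V_GS − V_TN, so the device is in saturation.
k_n = μ_nC_ox · (W/L) = 3.208 mA/V².
KCL at the drain: ½ k_n (V_GS − V_TN)² = (V_DD − V_GS)/R.
Let x = V_GS − 0.41. Then 73.9 x² + x − 11.39 = 0, giving x = 0.386 V (positive root), so V_GS = 0.796 V.
I_D = (V_DD − V_GS)/R = (11.8 − 0.796) / 46.1 = 0.239 mA.

V_GS = 0.796 V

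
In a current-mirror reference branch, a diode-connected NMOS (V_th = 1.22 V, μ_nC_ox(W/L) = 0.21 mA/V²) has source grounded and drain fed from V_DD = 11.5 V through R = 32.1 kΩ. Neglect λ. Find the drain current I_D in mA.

With gate tied to drain, V_GS = V_DS ≥ V_GS − V_th, so the device is in saturation.
KCL at the drain: ½ k_n (V_GS − V_th)² = (V_DD − V_GS)/R.
Let x = V_GS − 1.22. Then 3.37 x² + x − 10.28 = 0, giving x = 1.6 V (positive root), so V_GS = 2.82 V.
I_D = (V_DD − V_GS)/R = (11.5 − 2.82) / 32.1 = 0.27 mA.

I_D = 0.270 mA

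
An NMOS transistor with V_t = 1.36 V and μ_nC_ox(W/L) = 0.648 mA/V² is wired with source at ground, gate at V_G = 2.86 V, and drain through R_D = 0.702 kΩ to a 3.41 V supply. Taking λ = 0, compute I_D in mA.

V_GS = V_G = 2.86 V, so V_ov = 2.86 − 1.36 = 1.5 V.
Assume saturation: I_D = ½ k_n V_ov² = 0.5 × 0.648 × 1.5² = 0.729 mA, giving V_DS = V_DD − I_D R_D = 3.41 − 0.729 × 0.702 = 2.9 V.
V_DS = 2.9 V ≥ V_ov = 1.5 V, confirming saturation.

I_D = 0.729 mA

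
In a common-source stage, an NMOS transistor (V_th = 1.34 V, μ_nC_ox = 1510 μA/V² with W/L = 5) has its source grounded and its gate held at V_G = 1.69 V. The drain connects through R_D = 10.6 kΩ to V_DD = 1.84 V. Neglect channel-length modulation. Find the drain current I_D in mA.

I_D = 0.167 mA

V_GS = V_G = 1.69 V, so V_ov = 1.69 − 1.34 = 0.35 V.
k_n = μ_nC_ox · (W/L) = 7.55 mA/V².
Assume saturation: I_D = ½ k_n V_ov² = 0.5 × 7.55 × 0.35² = 0.462 mA, giving V_DS = V_DD − I_D R_D = 1.84 − 0.462 × 10.6 = -3.06 V.
But -3.06 V < V_ov = 0.35 V, so the device is actually in triode.
In triode I_D = k_n[V_ov V_DS − ½ V_DS²] and I_D = (V_DD − V_DS)/R_D. Equating: 40 V_DS² − 29.01 V_DS + 1.84 = 0, giving V_DS = 0.0702 V (the root below V_ov).
I_D = (1.84 − 0.0702) / 10.6 = 0.167 mA.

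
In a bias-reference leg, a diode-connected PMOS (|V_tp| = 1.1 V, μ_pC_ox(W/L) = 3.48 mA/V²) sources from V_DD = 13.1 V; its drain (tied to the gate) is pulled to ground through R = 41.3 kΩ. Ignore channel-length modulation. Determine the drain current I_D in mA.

I_D = 0.281 mA

With gate tied to drain, V_SG = V_SD ≥ V_SG − |V_tp|, so the device is in saturation.
KCL at the drain: ½ k_p (V_SG − |V_tp|)² = (V_DD − V_SG)/R.
Let x = V_SG − 1.1. Then 71.9 x² + x − 12 = 0, giving x = 0.402 V (positive root), so V_SG = 1.5 V.
I_D = (V_DD − V_SG)/R = (13.1 − 1.5) / 41.3 = 0.281 mA.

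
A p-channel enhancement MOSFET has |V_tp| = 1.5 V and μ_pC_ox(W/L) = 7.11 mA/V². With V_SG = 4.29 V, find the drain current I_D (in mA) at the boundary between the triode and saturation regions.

At the boundary V_SD = V_ov = V_SG − |V_tp| = 4.29 − 1.5 = 2.79 V.
I_D = ½ k_p V_ov² = 0.5 × 7.11 × 2.79² = 27.7 mA.

I_D = 27.7 mA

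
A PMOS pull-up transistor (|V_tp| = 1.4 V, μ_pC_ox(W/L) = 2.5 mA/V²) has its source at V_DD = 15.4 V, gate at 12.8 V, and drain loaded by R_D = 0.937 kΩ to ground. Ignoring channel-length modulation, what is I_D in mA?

V_SG = V_DD − V_G = 15.4 − 12.8 = 2.6 V, so V_ov = 2.6 − 1.4 = 1.2 V.
Assume saturation: I_D = ½ k_p V_ov² = 0.5 × 2.5 × 1.2² = 1.8 mA, giving V_SD = V_DD − I_D R_D = 15.4 − 1.8 × 0.937 = 13.7 V.
V_SD = 13.7 V ≥ V_ov = 1.2 V, confirming saturation.

I_D = 1.80 mA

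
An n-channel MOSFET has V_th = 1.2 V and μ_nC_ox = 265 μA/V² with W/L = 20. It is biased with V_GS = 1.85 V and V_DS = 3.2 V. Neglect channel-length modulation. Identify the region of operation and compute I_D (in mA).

k_n = μ_nC_ox · (W/L) = 5.3 mA/V².
V_ov = V_GS − V_th = 1.85 − 1.2 = 0.65 V.
Since V_DS = 3.2 V ≥ V_ov = 0.65 V, the device is in saturation.
I_D = ½ k_n V_ov² = 0.5 × 5.3 × 0.65² = 1.12 mA.

Saturation; I_D = 1.12 mA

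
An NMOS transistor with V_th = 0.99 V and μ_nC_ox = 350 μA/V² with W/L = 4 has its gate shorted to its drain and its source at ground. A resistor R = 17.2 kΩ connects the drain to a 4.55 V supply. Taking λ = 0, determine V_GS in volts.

V_GS = 1.49 V

With gate tied to drain, V_GS = V_DS ≥ V_GS − V_th, so the device is in saturation.
k_n = μ_nC_ox · (W/L) = 1.4 mA/V².
KCL at the drain: ½ k_n (V_GS − V_th)² = (V_DD − V_GS)/R.
Let x = V_GS − 0.99. Then 12 x² + x − 3.56 = 0, giving x = 0.504 V (positive root), so V_GS = 1.49 V.
I_D = (V_DD − V_GS)/R = (4.55 − 1.49) / 17.2 = 0.178 mA.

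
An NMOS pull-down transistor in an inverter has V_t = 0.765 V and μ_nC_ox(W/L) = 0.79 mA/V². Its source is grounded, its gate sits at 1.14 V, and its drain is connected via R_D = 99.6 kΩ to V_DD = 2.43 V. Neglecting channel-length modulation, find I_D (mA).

I_D = 0.0235 mA

V_GS = V_G = 1.14 V, so V_ov = 1.14 − 0.765 = 0.375 V.
Assume saturation: I_D = ½ k_n V_ov² = 0.5 × 0.79 × 0.375² = 0.0555 mA, giving V_DS = V_DD − I_D R_D = 2.43 − 0.0555 × 99.6 = -3.1 V.
But -3.1 V < V_ov = 0.375 V, so the device is actually in triode.
In triode I_D = k_n[V_ov V_DS − ½ V_DS²] and I_D = (V_DD − V_DS)/R_D. Equating: 39.3 V_DS² − 30.51 V_DS + 2.43 = 0, giving V_DS = 0.0901 V (the root below V_ov).
I_D = (2.43 − 0.0901) / 99.6 = 0.0235 mA.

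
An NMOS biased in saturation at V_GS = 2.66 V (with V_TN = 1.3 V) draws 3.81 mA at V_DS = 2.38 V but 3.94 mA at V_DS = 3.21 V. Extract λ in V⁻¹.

With V_GS fixed, I_D ∝ (1 + λ V_DS) in saturation, so I_D2/I_D1 = (1 + λ V_DS2)/(1 + λ V_DS1).
3.94/3.81 = 1.034 = (1 + 3.21 λ)/(1 + 2.38 λ).
Solving: λ (I_D1 V_DS2 − I_D2 V_DS1) = I_D2 − I_D1, so λ = (3.94 − 3.81) / (3.81 × 3.21 − 3.94 × 2.38) = 0.13 / 2.85 = 0.0456 V⁻¹.

λ = 0.0456 V⁻¹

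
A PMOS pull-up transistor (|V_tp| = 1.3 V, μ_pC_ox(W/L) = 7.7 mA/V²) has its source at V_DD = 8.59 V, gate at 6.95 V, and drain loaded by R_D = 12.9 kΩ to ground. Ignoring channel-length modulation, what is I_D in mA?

V_SG = V_DD − V_G = 8.59 − 6.95 = 1.64 V, so V_ov = 1.64 − 1.3 = 0.34 V.
Assume saturation: I_D = ½ k_p V_ov² = 0.5 × 7.7 × 0.34² = 0.445 mA, giving V_SD = V_DD − I_D R_D = 8.59 − 0.445 × 12.9 = 2.85 V.
V_SD = 2.85 V ≥ V_ov = 0.34 V, confirming saturation.

I_D = 0.445 mA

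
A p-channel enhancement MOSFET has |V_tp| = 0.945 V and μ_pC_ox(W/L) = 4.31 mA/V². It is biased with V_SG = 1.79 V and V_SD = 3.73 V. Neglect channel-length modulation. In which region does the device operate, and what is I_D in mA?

V_ov = V_SG − |V_tp| = 1.79 − 0.945 = 0.845 V.
Since V_SD = 3.73 V ≥ V_ov = 0.845 V, the device is in saturation.
I_D = ½ k_p V_ov² = 0.5 × 4.31 × 0.845² = 1.54 mA.

Saturation; I_D = 1.54 mA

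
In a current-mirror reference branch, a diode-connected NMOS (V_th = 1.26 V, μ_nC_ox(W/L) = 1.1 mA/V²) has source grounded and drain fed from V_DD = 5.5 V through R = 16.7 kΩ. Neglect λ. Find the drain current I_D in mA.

With gate tied to drain, V_GS = V_DS ≥ V_GS − V_th, so the device is in saturation.
KCL at the drain: ½ k_n (V_GS − V_th)² = (V_DD − V_GS)/R.
Let x = V_GS − 1.26. Then 9.19 x² + x − 4.24 = 0, giving x = 0.627 V (positive root), so V_GS = 1.89 V.
I_D = (V_DD − V_GS)/R = (5.5 − 1.89) / 16.7 = 0.216 mA.

I_D = 0.216 mA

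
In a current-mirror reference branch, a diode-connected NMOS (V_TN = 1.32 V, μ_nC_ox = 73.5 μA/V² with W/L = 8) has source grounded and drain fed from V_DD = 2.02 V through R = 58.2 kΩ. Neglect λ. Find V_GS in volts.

With gate tied to drain, V_GS = V_DS ≥ V_GS − V_TN, so the device is in saturation.
k_n = μ_nC_ox · (W/L) = 0.588 mA/V².
KCL at the drain: ½ k_n (V_GS − V_TN)² = (V_DD − V_GS)/R.
Let x = V_GS − 1.32. Then 17.1 x² + x − 0.7 = 0, giving x = 0.175 V (positive root), so V_GS = 1.5 V.
I_D = (V_DD − V_GS)/R = (2.02 − 1.5) / 58.2 = 0.00902 mA.

V_GS = 1.50 V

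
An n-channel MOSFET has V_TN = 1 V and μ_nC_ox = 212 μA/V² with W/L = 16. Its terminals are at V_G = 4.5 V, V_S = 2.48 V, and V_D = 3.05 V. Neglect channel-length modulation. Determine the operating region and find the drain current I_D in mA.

V_GS = V_G − V_S = 4.5 − 2.48 = 2.02 V; V_DS = V_D − V_S = 3.05 − 2.48 = 0.57 V.
k_n = μ_nC_ox · (W/L) = 3.392 mA/V².
V_ov = V_GS − V_TN = 2.02 − 1 = 1.02 V.
Since V_DS = 0.57 V < V_ov = 1.02 V, the device is in the triode region.
I_D = k_n [V_ov · V_DS − ½ V_DS²] = 3.392 × [1.02 × 0.57 − 0.5 × 0.57²] = 1.42 mA.

Triode; I_D = 1.42 mA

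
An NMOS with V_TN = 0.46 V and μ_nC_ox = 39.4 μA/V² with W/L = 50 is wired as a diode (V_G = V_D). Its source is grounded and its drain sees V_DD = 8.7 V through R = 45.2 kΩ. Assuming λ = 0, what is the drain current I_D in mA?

With gate tied to drain, V_GS = V_DS ≥ V_GS − V_TN, so the device is in saturation.
k_n = μ_nC_ox · (W/L) = 1.97 mA/V².
KCL at the drain: ½ k_n (V_GS − V_TN)² = (V_DD − V_GS)/R.
Let x = V_GS − 0.46. Then 44.5 x² + x − 8.24 = 0, giving x = 0.419 V (positive root), so V_GS = 0.879 V.
I_D = (V_DD − V_GS)/R = (8.7 − 0.879) / 45.2 = 0.173 mA.

I_D = 0.173 mA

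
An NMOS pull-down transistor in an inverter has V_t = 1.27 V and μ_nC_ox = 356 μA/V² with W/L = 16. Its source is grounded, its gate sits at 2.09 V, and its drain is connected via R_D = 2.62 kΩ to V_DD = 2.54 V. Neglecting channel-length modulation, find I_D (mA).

I_D = 0.886 mA

V_GS = V_G = 2.09 V, so V_ov = 2.09 − 1.27 = 0.82 V.
k_n = μ_nC_ox · (W/L) = 5.696 mA/V².
Assume saturation: I_D = ½ k_n V_ov² = 0.5 × 5.696 × 0.82² = 1.91 mA, giving V_DS = V_DD − I_D R_D = 2.54 − 1.91 × 2.62 = -2.48 V.
But -2.48 V < V_ov = 0.82 V, so the device is actually in triode.
In triode I_D = k_n[V_ov V_DS − ½ V_DS²] and I_D = (V_DD − V_DS)/R_D. Equating: 7.46 V_DS² − 13.24 V_DS + 2.54 = 0, giving V_DS = 0.219 V (the root below V_ov).
I_D = (2.54 − 0.219) / 2.62 = 0.886 mA.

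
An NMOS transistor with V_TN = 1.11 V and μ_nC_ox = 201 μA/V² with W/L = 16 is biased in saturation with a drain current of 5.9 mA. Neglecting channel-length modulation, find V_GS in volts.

V_GS = 3.03 V

k_n = μ_nC_ox · (W/L) = 3.216 mA/V².
In saturation I_D = ½ k_n (V_GS − V_TN)², so V_GS − V_TN = √(2 I_D / k_n) = √(2 × 5.9 / 3.216) = 1.92 V.
V_GS = 1.11 + 1.92 = 3.03 V.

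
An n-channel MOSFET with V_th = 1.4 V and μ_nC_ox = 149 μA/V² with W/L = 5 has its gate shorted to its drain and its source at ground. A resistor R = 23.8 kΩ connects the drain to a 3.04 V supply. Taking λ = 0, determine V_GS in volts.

V_GS = 1.78 V

With gate tied to drain, V_GS = V_DS ≥ V_GS − V_th, so the device is in saturation.
k_n = μ_nC_ox · (W/L) = 0.745 mA/V².
KCL at the drain: ½ k_n (V_GS − V_th)² = (V_DD − V_GS)/R.
Let x = V_GS − 1.4. Then 8.87 x² + x − 1.64 = 0, giving x = 0.377 V (positive root), so V_GS = 1.78 V.
I_D = (V_DD − V_GS)/R = (3.04 − 1.78) / 23.8 = 0.0531 mA.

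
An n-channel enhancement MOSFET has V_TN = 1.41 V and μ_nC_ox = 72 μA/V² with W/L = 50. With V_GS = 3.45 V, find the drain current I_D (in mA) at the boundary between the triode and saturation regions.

At the boundary V_DS = V_ov = V_GS − V_TN = 3.45 − 1.41 = 2.04 V.
k_n = μ_nC_ox · (W/L) = 3.6 mA/V².
I_D = ½ k_n V_ov² = 0.5 × 3.6 × 2.04² = 7.49 mA.

I_D = 7.49 mA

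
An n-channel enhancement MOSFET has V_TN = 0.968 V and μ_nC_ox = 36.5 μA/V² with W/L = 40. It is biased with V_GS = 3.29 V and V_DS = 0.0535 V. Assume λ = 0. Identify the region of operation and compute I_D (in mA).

Triode; I_D = 0.179 mA

k_n = μ_nC_ox · (W/L) = 1.46 mA/V².
V_ov = V_GS − V_TN = 3.29 − 0.968 = 2.32 V.
Since V_DS = 0.0535 V < V_ov = 2.32 V, the device is in the triode region.
I_D = k_n [V_ov · V_DS − ½ V_DS²] = 1.46 × [2.32 × 0.0535 − 0.5 × 0.0535²] = 0.179 mA.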